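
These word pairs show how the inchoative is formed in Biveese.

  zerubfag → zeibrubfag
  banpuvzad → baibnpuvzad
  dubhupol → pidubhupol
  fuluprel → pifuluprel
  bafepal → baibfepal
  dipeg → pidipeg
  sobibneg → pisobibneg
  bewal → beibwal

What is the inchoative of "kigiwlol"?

pikigiwlol

zerubfag and dipeg both end in -g yet inflect differently (zeibrubfag, pidipeg), so the final letter is not what conditions the rule; the last vowel is.
"kigiwlol" has last vowel 'o'. The one such stem in the data (dubhupol → pidubhupol) adds the prefix pi-, so the same rule applies.
So kigiwlol → pikigiwlol.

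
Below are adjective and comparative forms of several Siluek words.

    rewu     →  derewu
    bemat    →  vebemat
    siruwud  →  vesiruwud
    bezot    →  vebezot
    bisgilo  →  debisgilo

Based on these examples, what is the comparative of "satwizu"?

desatwizu

siruwud and rewu both have last vowel 'u' yet inflect differently (vesiruwud, derewu), so the last vowel is not what conditions the rule; whether the stem ends in a vowel or a consonant is.
"satwizu" ends in a vowel. The stems ending in a vowel (rewu → derewu, bisgilo → debisgilo) add the prefix de-.
So satwizu → desatwizu.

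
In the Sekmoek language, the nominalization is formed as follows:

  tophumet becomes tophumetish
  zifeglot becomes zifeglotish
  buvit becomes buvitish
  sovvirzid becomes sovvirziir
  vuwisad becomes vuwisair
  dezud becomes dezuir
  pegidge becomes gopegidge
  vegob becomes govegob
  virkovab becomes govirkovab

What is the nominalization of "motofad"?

buvit and sovvirzid both have last vowel 'i' yet inflect differently (buvitish, sovvirziir), so the last vowel is not what conditions the rule; the final letter is.
"motofad" ends in -d. The stems ending in -d (sovvirzid → sovvirziir, vuwisad → vuwisair, dezud → dezuir) drop the final letter and add -ir.
So motofad → motofair.

motofair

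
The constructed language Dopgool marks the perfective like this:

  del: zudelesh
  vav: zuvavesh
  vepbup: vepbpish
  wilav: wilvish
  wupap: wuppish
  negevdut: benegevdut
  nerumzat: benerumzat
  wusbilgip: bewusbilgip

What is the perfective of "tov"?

"tov" has 1 vowel. The stems with 1 vowel (del → zudelesh, vav → zuvavesh) add zu- … -esh around the stem.
So tov → zutovesh.

zutovesh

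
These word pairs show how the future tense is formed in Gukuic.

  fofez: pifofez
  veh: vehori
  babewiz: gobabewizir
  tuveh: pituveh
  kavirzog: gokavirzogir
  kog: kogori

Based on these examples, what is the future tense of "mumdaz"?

veh and tuveh both end in -h yet inflect differently (vehori, pituveh), so the final letter is not what conditions the rule; the number of vowels is.
"mumdaz" has 2 vowels. The stems with 2 vowels (tuveh → pituveh, fofez → pifofez) add the prefix pi-.
The other patterns: stems with 1 vowel add -ori; stems with 3 vowels add go- … -ir around the stem.
So mumdaz → pimumdaz.

pimumdaz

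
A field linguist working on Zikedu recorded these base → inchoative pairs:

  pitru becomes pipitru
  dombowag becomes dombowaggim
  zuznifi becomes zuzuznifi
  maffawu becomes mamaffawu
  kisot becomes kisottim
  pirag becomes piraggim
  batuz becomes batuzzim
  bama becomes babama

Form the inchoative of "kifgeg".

"kifgeg" ends in a consonant. The stems ending in a consonant (kisot → kisottim, dombowag → dombowaggim, batuz → batuzzim) double the final consonant and add -im.
The other pattern: stems ending in a vowel repeat the first consonant+vowel as a prefix.
So kifgeg → kifgeggim.

kifgeggim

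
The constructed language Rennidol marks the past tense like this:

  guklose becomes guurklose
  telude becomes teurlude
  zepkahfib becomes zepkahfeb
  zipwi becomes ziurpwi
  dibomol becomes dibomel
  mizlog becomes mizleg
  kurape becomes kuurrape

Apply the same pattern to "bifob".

bifeb

"bifob" ends in a consonant. The stems ending in a consonant (dibomol → dibomel, zepkahfib → zepkahfeb, mizlog → mizleg) change the last vowel to 'e'.
So bifob → bifeb.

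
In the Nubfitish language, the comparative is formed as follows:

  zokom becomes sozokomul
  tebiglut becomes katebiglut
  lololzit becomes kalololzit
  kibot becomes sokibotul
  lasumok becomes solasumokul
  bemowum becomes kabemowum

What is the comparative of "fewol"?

"fewol" has last vowel 'o'. The stems whose last vowel is 'o' (kibot → sokibotul, zokom → sozokomul, lasumok → solasumokul) add so- … -ul around the stem.
The other pattern: stems whose last vowel is 'i' or 'u' add the prefix ka-.
So fewol → sofewolul.

sofewolul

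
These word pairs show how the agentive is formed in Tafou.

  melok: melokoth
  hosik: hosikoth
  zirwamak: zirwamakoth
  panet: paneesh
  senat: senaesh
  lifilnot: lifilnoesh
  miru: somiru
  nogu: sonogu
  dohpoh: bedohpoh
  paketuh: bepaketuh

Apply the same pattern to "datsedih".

bedatsedih

"datsedih" ends in -h. The stems ending in -h (dohpoh → bedohpoh, paketuh → bepaketuh) add the prefix be-.
So datsedih → bedatsedih.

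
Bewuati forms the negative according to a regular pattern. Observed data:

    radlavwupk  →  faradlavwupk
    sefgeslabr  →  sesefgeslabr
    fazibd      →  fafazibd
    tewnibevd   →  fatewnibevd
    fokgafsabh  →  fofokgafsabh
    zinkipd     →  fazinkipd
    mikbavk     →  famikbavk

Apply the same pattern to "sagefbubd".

sasagefbubd

fokgafsabh and mikbavk both have last vowel 'a' yet inflect differently (fofokgafsabh, famikbavk), so the last vowel is not what conditions the rule; the second-to-last letter is.
"sagefbubd" has second-to-last letter 'b'. The stems whose second-to-last letter is 'b' (fokgafsabh → fofokgafsabh, sefgeslabr → sesefgeslabr, fazibd → fafazibd) repeat the first consonant+vowel as a prefix.
So sagefbubd → sasagefbubd.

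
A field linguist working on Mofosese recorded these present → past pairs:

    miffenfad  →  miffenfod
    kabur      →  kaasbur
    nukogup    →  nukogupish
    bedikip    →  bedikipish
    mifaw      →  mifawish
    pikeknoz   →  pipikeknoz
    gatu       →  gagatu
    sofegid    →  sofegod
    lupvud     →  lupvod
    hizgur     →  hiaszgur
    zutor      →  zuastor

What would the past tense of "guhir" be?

"guhir" ends in -r. The stems ending in -r (hizgur → hiaszgur, kabur → kaasbur, zutor → zuastor) insert -as- after the first vowel.
So guhir → guashir.

guashir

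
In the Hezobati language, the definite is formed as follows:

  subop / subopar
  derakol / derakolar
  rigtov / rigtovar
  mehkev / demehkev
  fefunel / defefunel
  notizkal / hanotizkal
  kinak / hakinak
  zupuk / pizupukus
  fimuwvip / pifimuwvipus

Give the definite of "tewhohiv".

pitewhohivus

rigtov and mehkev both end in -v yet inflect differently (rigtovar, demehkev), so the final letter is not what conditions the rule; the last vowel is.
"tewhohiv" has last vowel 'i'. The one such stem in the data (fimuwvip → pifimuwvipus) adds pi- … -us around the stem, so the same rule applies.
The other patterns: stems whose last vowel is 'o' add -ar; stems whose last vowel is 'e' add the prefix de-; stems whose last vowel is 'a' add the prefix ha-.
So tewhohiv → pitewhohivus.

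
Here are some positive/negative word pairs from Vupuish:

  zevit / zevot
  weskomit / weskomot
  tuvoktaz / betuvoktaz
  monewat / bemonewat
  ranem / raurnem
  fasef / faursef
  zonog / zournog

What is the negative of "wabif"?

"wabif" has last vowel 'i'. The stems whose last vowel is 'i' (zevit → zevot, weskomit → weskomot) change the last vowel to 'o'.
The other patterns: stems whose last vowel is 'a' add the prefix be-; stems whose last vowel is 'e' or 'o' insert -ur- after the first vowel.
So wabif → wabof.

wabof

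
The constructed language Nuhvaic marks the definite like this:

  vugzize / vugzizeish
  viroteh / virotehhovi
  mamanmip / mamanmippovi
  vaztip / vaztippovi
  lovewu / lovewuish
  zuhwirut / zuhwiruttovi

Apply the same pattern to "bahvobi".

bahvobiish

lovewu and zuhwirut both have last vowel 'u' yet inflect differently (lovewuish, zuhwiruttovi), so the last vowel is not what conditions the rule; whether the stem ends in a vowel or a consonant is.
"bahvobi" ends in a vowel. The stems ending in a vowel (vugzize → vugzizeish, lovewu → lovewuish) add -ish.
So bahvobi → bahvobiish.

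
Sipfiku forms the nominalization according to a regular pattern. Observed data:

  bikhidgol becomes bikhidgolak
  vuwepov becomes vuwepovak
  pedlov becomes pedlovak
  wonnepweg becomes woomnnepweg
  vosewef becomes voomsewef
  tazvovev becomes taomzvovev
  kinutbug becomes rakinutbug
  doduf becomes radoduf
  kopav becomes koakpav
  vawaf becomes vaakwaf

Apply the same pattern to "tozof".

vuwepov and tazvovev both end in -v yet inflect differently (vuwepovak, taomzvovev), so the final letter is not what conditions the rule; the last vowel is.
"tozof" has last vowel 'o'. The stems whose last vowel is 'o' (bikhidgol → bikhidgolak, vuwepov → vuwepovak, pedlov → pedlovak) add -ak.
So tozof → tozofak.

tozofak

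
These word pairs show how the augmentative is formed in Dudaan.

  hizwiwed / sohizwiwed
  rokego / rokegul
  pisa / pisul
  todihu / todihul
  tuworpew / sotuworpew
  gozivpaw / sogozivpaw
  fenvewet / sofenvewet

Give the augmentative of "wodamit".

sowodamit

pisa and gozivpaw both have last vowel 'a' yet inflect differently (pisul, sogozivpaw), so the last vowel is not what conditions the rule; whether the stem ends in a vowel or a consonant is.
"wodamit" ends in a consonant. The stems ending in a consonant (fenvewet → sofenvewet, hizwiwed → sohizwiwed, tuworpew → sotuworpew) add the prefix so-.
The other pattern: stems ending in a vowel drop the final letter and add -ul.
So wodamit → sowodamit.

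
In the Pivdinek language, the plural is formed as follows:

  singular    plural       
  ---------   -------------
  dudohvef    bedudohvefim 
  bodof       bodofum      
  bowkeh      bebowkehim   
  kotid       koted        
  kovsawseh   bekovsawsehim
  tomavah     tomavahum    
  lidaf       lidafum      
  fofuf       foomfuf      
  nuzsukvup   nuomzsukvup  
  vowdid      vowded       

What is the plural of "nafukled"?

fofuf and dudohvef both end in -f yet inflect differently (foomfuf, bedudohvefim), so the final letter is not what conditions the rule; the last vowel is.
"nafukled" has last vowel 'e'. The stems whose last vowel is 'e' (dudohvef → bedudohvefim, bowkeh → bebowkehim, kovsawseh → bekovsawsehim) add be- … -im around the stem.
The other patterns: stems whose last vowel is 'u' insert -om- after the first vowel; stems whose last vowel is 'i' change the last vowel to 'e'; stems whose last vowel is 'a' or 'o' add -um.
So nafukled → benafukledim.

benafukledim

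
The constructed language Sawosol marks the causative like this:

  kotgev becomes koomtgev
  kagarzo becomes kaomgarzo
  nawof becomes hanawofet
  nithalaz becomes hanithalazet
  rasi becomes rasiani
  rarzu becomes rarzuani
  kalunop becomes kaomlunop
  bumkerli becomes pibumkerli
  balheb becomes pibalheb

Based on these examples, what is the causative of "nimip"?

hanimipet

rasi and bumkerli both end in -i yet inflect differently (rasiani, pibumkerli), so the final letter is not what conditions the rule; the first letter is.
"nimip" begins with n-. The stems beginning with n- (nithalaz → hanithalazet, nawof → hanawofet) add ha- … -et around the stem.
So nimip → hanimipet.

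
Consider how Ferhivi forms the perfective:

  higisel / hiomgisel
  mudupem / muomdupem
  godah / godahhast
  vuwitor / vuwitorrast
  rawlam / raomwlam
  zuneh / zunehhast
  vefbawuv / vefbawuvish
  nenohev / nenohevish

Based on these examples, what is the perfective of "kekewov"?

kekewovish

rawlam and godah both have last vowel 'a' yet inflect differently (raomwlam, godahhast), so the last vowel is not what conditions the rule; the final letter is.
"kekewov" ends in -v. The stems ending in -v (vefbawuv → vefbawuvish, nenohev → nenohevish) add -ish.
So kekewov → kekewovish.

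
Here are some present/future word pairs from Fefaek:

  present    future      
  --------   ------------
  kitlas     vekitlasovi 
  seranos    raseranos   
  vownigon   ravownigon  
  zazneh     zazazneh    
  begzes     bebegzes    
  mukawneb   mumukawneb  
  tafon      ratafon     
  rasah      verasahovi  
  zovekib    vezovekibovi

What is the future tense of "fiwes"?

seranos and begzes both end in -s yet inflect differently (raseranos, bebegzes), so the final letter is not what conditions the rule; the last vowel is.
"fiwes" has last vowel 'e'. The stems whose last vowel is 'e' (begzes → bebegzes, zazneh → zazazneh, mukawneb → mumukawneb) repeat the first consonant+vowel as a prefix.
The other patterns: stems whose last vowel is 'o' add the prefix ra-; stems whose last vowel is 'a' or 'i' add ve- … -ovi around the stem.
So fiwes → fifiwes.

fifiwes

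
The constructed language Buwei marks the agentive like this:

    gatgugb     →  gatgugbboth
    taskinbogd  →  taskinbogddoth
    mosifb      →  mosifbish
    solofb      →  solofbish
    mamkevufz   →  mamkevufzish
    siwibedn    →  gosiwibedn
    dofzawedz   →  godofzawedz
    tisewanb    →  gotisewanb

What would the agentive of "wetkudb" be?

gatgugb and mosifb both end in -b yet inflect differently (gatgugbboth, mosifbish), so the final letter is not what conditions the rule; the second-to-last letter is.
"wetkudb" has second-to-last letter 'd'. The stems whose second-to-last letter is 'd' (siwibedn → gosiwibedn, dofzawedz → godofzawedz) add the prefix go-.
The other patterns: stems whose second-to-last letter is 'g' double the final consonant and add -oth; stems whose second-to-last letter is 'f' add -ish.
So wetkudb → gowetkudb.

gowetkudb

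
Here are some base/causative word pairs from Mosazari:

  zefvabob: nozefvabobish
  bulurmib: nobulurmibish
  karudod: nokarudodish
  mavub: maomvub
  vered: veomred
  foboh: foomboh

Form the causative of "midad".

zefvabob and mavub both end in -b yet inflect differently (nozefvabobish, maomvub), so the final letter is not what conditions the rule; the number of vowels is.
"midad" has 2 vowels. The stems with 2 vowels (mavub → maomvub, vered → veomred, foboh → foomboh) insert -om- after the first vowel.
The other pattern: stems with 3 vowels add no- … -ish around the stem.
So midad → miomdad.

miomdad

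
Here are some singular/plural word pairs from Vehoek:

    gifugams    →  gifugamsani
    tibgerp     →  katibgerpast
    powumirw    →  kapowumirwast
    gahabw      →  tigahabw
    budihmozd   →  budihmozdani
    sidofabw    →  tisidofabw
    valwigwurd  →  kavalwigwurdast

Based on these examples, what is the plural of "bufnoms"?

bufnomsani

powumirw and gahabw both end in -w yet inflect differently (kapowumirwast, tigahabw), so the final letter is not what conditions the rule; the second-to-last letter is.
"bufnoms" has second-to-last letter 'm'. The one such stem in the data (gifugams → gifugamsani) adds -ani, so the same rule applies.
The other patterns: stems whose second-to-last letter is 'r' add ka- … -ast around the stem; stems whose second-to-last letter is 'b' add the prefix ti-.
So bufnoms → bufnomsani.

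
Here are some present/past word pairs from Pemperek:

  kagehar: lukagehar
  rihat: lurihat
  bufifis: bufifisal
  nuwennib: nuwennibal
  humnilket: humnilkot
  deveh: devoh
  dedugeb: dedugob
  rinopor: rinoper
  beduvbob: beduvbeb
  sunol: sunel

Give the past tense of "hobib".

hobibal

"hobib" has last vowel 'i'. The stems whose last vowel is 'i' (bufifis → bufifisal, nuwennib → nuwennibal) add -al.
The other patterns: stems whose last vowel is 'a' add the prefix lu-; stems whose last vowel is 'e' change the last vowel to 'o'; stems whose last vowel is 'o' change the last vowel to 'e'.
So hobib → hobibal.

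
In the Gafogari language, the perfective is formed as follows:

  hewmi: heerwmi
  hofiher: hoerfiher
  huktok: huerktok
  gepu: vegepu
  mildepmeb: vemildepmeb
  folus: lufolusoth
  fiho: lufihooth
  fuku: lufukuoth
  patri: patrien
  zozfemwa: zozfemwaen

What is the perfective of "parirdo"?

parirdoen

gepu and fuku both end in -u yet inflect differently (vegepu, lufukuoth), so the final letter is not what conditions the rule; the first letter is.
"parirdo" begins with p-. The one such stem in the data (patri → patrien) adds -en, so the same rule applies.
So parirdo → parirdoen.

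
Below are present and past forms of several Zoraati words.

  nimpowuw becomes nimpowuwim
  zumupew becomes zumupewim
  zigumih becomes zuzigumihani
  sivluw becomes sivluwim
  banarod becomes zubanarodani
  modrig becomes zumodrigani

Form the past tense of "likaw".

zumupew and zigumih both begin with z- yet inflect differently (zumupewim, zuzigumihani), so the first letter is not what conditions the rule; the final letter is.
"likaw" ends in -w. The stems ending in -w (sivluw → sivluwim, nimpowuw → nimpowuwim, zumupew → zumupewim) add -im.
So likaw → likawim.

likawim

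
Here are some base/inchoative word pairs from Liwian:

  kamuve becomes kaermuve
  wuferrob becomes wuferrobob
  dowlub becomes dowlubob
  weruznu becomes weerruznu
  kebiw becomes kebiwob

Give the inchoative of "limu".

"limu" ends in a vowel. The stems ending in a vowel (weruznu → weerruznu, kamuve → kaermuve) insert -er- after the first vowel.
So limu → liermu.

liermu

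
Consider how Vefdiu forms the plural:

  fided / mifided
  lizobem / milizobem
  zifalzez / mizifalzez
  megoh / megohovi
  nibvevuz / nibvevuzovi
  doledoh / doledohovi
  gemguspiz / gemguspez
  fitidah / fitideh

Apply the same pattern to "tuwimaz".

tuwimez

"tuwimaz" has last vowel 'a'. The one such stem in the data (fitidah → fitideh) changes the last vowel to 'e' (as does gemguspiz), so the same rule applies.
The other patterns: stems whose last vowel is 'e' add the prefix mi-; stems whose last vowel is 'o' or 'u' add -ovi.
So tuwimaz → tuwimez.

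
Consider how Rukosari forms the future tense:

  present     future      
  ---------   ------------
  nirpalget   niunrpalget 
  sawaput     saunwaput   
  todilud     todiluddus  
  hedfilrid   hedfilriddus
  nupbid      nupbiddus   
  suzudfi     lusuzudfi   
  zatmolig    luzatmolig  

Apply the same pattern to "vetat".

veuntat

"vetat" ends in -t. The stems ending in -t (nirpalget → niunrpalget, sawaput → saunwaput) insert -un- after the first vowel.
The other patterns: stems ending in -d double the final consonant and add -us; stems ending in -g or -i add the prefix lu-.
So vetat → veuntat.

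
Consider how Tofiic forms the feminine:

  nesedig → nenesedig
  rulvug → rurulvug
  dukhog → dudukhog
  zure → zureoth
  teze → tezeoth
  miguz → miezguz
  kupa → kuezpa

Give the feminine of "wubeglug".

rulvug and miguz both have last vowel 'u' yet inflect differently (rurulvug, miezguz), so the last vowel is not what conditions the rule; the final letter is.
"wubeglug" ends in -g. The stems ending in -g (nesedig → nenesedig, rulvug → rurulvug, dukhog → dudukhog) repeat the first consonant+vowel as a prefix.
The other patterns: stems ending in -e add -oth; stems ending in -a or -z insert -ez- after the first vowel.
So wubeglug → wuwubeglug.

wuwubeglug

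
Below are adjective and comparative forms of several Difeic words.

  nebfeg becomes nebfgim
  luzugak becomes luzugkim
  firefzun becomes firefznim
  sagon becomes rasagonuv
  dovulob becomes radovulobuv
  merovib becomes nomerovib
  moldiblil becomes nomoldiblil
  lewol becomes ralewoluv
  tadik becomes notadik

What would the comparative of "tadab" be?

dovulob and merovib both end in -b yet inflect differently (radovulobuv, nomerovib), so the final letter is not what conditions the rule; the last vowel is.
"tadab" has last vowel 'a'. The one such stem in the data (luzugak → luzugkim) deletes the last vowel and adds -im (as do firefzun, nebfeg), so the same rule applies.
The other patterns: stems whose last vowel is 'o' add ra- … -uv around the stem; stems whose last vowel is 'i' add the prefix no-.
So tadab → tadbim.

tadbim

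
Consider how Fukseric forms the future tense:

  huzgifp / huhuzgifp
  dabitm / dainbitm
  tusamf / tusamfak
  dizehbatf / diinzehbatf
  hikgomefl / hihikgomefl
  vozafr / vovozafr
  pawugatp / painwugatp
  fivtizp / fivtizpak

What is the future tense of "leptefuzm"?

"leptefuzm" has second-to-last letter 'z'. The one such stem in the data (fivtizp → fivtizpak) adds -ak, so the same rule applies.
So leptefuzm → leptefuzmak.

leptefuzmak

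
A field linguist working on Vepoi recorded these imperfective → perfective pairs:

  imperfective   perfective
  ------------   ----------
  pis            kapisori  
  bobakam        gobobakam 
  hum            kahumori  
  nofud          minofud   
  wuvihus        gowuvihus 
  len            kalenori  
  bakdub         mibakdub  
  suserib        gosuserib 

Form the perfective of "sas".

hum and bobakam both end in -m yet inflect differently (kahumori, gobobakam), so the final letter is not what conditions the rule; the number of vowels is.
"sas" has 1 vowel. The stems with 1 vowel (hum → kahumori, len → kalenori, pis → kapisori) add ka- … -ori around the stem.
The other patterns: stems with 2 vowels add the prefix mi-; stems with 3 vowels add the prefix go-.
So sas → kasasori.

kasasori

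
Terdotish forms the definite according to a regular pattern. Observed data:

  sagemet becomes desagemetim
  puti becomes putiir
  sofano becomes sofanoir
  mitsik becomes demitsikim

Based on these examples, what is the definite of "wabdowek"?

puti and mitsik both have last vowel 'i' yet inflect differently (putiir, demitsikim), so the last vowel is not what conditions the rule; whether the stem ends in a vowel or a consonant is.
"wabdowek" ends in a consonant. The stems ending in a consonant (sagemet → desagemetim, mitsik → demitsikim) add de- … -im around the stem.
The other pattern: stems ending in a vowel add -ir.
So wabdowek → dewabdowekim.

dewabdowekim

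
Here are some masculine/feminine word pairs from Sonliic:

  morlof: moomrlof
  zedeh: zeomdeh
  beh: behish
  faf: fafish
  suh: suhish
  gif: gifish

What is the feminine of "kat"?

"kat" has 1 vowel. The stems with 1 vowel (beh → behish, faf → fafish, suh → suhish) add -ish.
So kat → katish.

katish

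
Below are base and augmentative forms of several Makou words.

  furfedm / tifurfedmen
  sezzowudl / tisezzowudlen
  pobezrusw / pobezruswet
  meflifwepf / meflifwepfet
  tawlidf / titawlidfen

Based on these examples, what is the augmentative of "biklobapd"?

tawlidf and meflifwepf both end in -f yet inflect differently (titawlidfen, meflifwepfet), so the final letter is not what conditions the rule; the second-to-last letter is.
"biklobapd" has second-to-last letter 'p'. The one such stem in the data (meflifwepf → meflifwepfet) adds -et, so the same rule applies.
The other pattern: stems whose second-to-last letter is 'd' add ti- … -en around the stem.
So biklobapd → biklobapdet.

biklobapdet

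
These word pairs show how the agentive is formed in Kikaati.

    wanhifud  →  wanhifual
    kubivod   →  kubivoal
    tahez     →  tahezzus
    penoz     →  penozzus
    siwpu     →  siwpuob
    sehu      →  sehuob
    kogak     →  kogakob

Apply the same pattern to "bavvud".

bavvual

kubivod and penoz both have last vowel 'o' yet inflect differently (kubivoal, penozzus), so the last vowel is not what conditions the rule; the final letter is.
"bavvud" ends in -d. The stems ending in -d (wanhifud → wanhifual, kubivod → kubivoal) drop the final letter and add -al.
So bavvud → bavvual.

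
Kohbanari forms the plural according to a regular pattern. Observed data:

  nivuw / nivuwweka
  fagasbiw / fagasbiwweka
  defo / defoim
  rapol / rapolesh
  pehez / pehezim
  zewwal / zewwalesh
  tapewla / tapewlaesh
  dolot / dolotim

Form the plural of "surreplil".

rapol and defo both have last vowel 'o' yet inflect differently (rapolesh, defoim), so the last vowel is not what conditions the rule; the final letter is.
"surreplil" ends in -l. The stems ending in -l (rapol → rapolesh, zewwal → zewwalesh) add -esh.
The other patterns: stems ending in -w double the final consonant and add -eka; stems ending in -o, -t or -z add -im.
So surreplil → surreplilesh.

surreplilesh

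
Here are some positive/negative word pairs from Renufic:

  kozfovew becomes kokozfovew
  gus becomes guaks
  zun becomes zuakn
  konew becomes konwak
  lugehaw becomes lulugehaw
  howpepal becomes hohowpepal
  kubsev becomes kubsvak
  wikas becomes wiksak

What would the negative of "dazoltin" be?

dadazoltin

"dazoltin" has 3 vowels. The stems with 3 vowels (kozfovew → kokozfovew, howpepal → hohowpepal, lugehaw → lulugehaw) repeat the first consonant+vowel as a prefix.
The other patterns: stems with 1 vowel insert -ak- after the first vowel; stems with 2 vowels delete the last vowel and add -ak.
So dazoltin → dadazoltin.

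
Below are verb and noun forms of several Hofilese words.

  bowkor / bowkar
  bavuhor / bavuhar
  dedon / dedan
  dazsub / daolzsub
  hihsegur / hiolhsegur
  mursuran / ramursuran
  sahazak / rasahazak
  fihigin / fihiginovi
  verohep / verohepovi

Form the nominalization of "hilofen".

hilofenovi

bowkor and hihsegur both end in -r yet inflect differently (bowkar, hiolhsegur), so the final letter is not what conditions the rule; the last vowel is.
"hilofen" has last vowel 'e'. The one such stem in the data (verohep → verohepovi) adds -ovi, so the same rule applies.
So hilofen → hilofenovi.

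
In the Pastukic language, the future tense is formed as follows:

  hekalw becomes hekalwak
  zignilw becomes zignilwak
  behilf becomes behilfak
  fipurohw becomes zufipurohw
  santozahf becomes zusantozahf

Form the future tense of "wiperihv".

"wiperihv" has second-to-last letter 'h'. The stems whose second-to-last letter is 'h' (fipurohw → zufipurohw, santozahf → zusantozahf) add the prefix zu-.
The other pattern: stems whose second-to-last letter is 'l' add -ak.
So wiperihv → zuwiperihv.

zuwiperihv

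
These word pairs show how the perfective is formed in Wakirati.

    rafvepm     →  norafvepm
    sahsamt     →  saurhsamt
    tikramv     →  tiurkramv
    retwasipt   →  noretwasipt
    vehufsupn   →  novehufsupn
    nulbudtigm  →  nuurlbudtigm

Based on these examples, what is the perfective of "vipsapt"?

novipsapt

retwasipt and sahsamt both end in -t yet inflect differently (noretwasipt, saurhsamt), so the final letter is not what conditions the rule; the second-to-last letter is.
"vipsapt" has second-to-last letter 'p'. The stems whose second-to-last letter is 'p' (retwasipt → noretwasipt, vehufsupn → novehufsupn, rafvepm → norafvepm) add the prefix no-.
The other pattern: stems whose second-to-last letter is 'g' or 'm' insert -ur- after the first vowel.
So vipsapt → novipsapt.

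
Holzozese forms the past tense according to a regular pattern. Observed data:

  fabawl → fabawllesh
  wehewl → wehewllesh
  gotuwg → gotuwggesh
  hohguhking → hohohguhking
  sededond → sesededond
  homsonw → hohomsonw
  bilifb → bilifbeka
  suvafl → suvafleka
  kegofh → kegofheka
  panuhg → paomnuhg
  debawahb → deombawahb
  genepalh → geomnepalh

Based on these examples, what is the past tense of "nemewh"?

nemewhhesh

gotuwg and hohguhking both end in -g yet inflect differently (gotuwggesh, hohohguhking), so the final letter is not what conditions the rule; the second-to-last letter is.
"nemewh" has second-to-last letter 'w'. The stems whose second-to-last letter is 'w' (fabawl → fabawllesh, wehewl → wehewllesh, gotuwg → gotuwggesh) double the final consonant and add -esh.
The other patterns: stems whose second-to-last letter is 'n' repeat the first consonant+vowel as a prefix; stems whose second-to-last letter is 'f' add -eka; stems whose second-to-last letter is 'h' or 'l' insert -om- after the first vowel.
So nemewh → nemewhhesh.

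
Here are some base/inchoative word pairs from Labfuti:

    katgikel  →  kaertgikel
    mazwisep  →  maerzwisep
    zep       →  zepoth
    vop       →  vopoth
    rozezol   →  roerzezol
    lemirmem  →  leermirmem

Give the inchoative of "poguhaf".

poerguhaf

"poguhaf" has 3 vowels. The stems with 3 vowels (lemirmem → leermirmem, katgikel → kaertgikel, mazwisep → maerzwisep) insert -er- after the first vowel.
The other pattern: stems with 1 vowel add -oth.
So poguhaf → poerguhaf.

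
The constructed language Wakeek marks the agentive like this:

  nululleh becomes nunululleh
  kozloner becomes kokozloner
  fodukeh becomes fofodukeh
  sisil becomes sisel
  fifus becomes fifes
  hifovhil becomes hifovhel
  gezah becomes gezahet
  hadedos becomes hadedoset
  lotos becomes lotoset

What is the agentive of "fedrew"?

nululleh and gezah both end in -h yet inflect differently (nunululleh, gezahet), so the final letter is not what conditions the rule; the last vowel is.
"fedrew" has last vowel 'e'. The stems whose last vowel is 'e' (nululleh → nunululleh, kozloner → kokozloner, fodukeh → fofodukeh) repeat the first consonant+vowel as a prefix.
So fedrew → fefedrew.

fefedrew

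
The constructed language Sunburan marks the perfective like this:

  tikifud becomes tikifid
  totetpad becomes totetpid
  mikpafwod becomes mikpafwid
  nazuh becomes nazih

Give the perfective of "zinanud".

Every pair shown (tikifud → tikifid, totetpad → totetpid, mikpafwod → mikpafwid, …) follows the same rule: change the last vowel to 'i'.
So zinanud → zinanid.

zinanid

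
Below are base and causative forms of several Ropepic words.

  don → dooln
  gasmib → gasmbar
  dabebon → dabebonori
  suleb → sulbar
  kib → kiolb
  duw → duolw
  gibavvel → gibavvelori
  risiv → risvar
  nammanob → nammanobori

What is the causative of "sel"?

seoll

"sel" has 1 vowel. The stems with 1 vowel (don → dooln, kib → kiolb, duw → duolw) insert -ol- after the first vowel.
So sel → seoll.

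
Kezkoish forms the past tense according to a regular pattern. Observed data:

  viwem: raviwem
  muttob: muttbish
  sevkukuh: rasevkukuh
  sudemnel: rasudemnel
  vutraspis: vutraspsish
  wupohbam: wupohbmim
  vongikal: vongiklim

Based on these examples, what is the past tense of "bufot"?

vongikal and sudemnel both end in -l yet inflect differently (vongiklim, rasudemnel), so the final letter is not what conditions the rule; the last vowel is.
"bufot" has last vowel 'o'. The one such stem in the data (muttob → muttbish) deletes the last vowel and adds -ish (as does vutraspis), so the same rule applies.
So bufot → buftish.

buftish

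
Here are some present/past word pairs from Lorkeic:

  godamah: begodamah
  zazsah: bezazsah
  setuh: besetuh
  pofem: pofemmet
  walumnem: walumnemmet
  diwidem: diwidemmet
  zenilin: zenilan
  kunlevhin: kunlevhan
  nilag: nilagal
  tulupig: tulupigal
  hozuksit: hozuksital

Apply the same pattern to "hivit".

godamah and nilag both have last vowel 'a' yet inflect differently (begodamah, nilagal), so the last vowel is not what conditions the rule; the final letter is.
"hivit" ends in -t. The one such stem in the data (hozuksit → hozuksital) adds -al, so the same rule applies.
The other patterns: stems ending in -h add the prefix be-; stems ending in -m double the final consonant and add -et; stems ending in -n change the last vowel to 'a'.
So hivit → hivital.

hivital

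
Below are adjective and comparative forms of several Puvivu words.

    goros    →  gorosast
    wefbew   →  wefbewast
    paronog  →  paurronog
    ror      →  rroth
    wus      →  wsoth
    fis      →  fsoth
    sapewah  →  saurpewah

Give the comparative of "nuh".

wus and goros both end in -s yet inflect differently (wsoth, gorosast), so the final letter is not what conditions the rule; the number of vowels is.
"nuh" has 1 vowel. The stems with 1 vowel (wus → wsoth, fis → fsoth, ror → rroth) delete the last vowel and add -oth.
So nuh → nhoth.

nhoth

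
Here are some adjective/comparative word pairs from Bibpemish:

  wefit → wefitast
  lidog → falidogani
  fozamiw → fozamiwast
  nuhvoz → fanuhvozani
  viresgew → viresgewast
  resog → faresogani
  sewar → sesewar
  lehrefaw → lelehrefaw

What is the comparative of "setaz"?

sesetaz

lehrefaw and viresgew both end in -w yet inflect differently (lelehrefaw, viresgewast), so the final letter is not what conditions the rule; the last vowel is.
"setaz" has last vowel 'a'. The stems whose last vowel is 'a' (lehrefaw → lelehrefaw, sewar → sesewar) repeat the first consonant+vowel as a prefix.
So setaz → sesetaz.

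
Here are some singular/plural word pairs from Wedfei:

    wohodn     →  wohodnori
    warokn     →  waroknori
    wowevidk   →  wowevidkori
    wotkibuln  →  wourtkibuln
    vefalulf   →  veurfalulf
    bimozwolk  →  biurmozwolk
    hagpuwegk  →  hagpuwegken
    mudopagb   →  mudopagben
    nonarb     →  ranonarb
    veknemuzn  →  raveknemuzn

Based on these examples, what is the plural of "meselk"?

meurselk

"meselk" has second-to-last letter 'l'. The stems whose second-to-last letter is 'l' (wotkibuln → wourtkibuln, vefalulf → veurfalulf, bimozwolk → biurmozwolk) insert -ur- after the first vowel.
So meselk → meurselk.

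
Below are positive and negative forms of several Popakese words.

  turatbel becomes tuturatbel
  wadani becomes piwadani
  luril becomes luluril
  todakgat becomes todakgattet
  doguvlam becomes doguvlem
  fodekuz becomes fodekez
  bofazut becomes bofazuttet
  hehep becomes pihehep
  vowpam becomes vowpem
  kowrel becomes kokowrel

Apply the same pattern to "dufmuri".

luril and wadani both have last vowel 'i' yet inflect differently (luluril, piwadani), so the last vowel is not what conditions the rule; the final letter is.
"dufmuri" ends in -i. The one such stem in the data (wadani → piwadani) adds the prefix pi-, so the same rule applies.
So dufmuri → pidufmuri.

pidufmuri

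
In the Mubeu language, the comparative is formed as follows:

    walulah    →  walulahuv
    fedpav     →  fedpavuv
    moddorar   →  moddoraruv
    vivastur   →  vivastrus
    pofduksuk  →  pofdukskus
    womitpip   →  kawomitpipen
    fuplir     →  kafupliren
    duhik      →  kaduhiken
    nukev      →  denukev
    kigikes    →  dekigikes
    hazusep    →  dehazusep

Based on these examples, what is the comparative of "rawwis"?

karawwisen

moddorar and vivastur both end in -r yet inflect differently (moddoraruv, vivastrus), so the final letter is not what conditions the rule; the last vowel is.
"rawwis" has last vowel 'i'. The stems whose last vowel is 'i' (womitpip → kawomitpipen, fuplir → kafupliren, duhik → kaduhiken) add ka- … -en around the stem.
So rawwis → karawwisen.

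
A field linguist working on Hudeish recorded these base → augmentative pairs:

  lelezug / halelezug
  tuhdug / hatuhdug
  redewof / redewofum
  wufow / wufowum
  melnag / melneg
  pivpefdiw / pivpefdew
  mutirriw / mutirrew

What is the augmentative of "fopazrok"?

"fopazrok" has last vowel 'o'. The stems whose last vowel is 'o' (redewof → redewofum, wufow → wufowum) add -um.
The other patterns: stems whose last vowel is 'u' add the prefix ha-; stems whose last vowel is 'a' or 'i' change the last vowel to 'e'.
So fopazrok → fopazrokum.

fopazrokum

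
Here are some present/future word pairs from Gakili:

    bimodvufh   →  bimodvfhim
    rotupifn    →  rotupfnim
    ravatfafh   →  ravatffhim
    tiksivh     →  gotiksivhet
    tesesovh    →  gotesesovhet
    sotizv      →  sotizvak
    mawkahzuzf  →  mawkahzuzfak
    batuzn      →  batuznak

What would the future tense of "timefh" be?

bimodvufh and tiksivh both end in -h yet inflect differently (bimodvfhim, gotiksivhet), so the final letter is not what conditions the rule; the second-to-last letter is.
"timefh" has second-to-last letter 'f'. The stems whose second-to-last letter is 'f' (bimodvufh → bimodvfhim, rotupifn → rotupfnim, ravatfafh → ravatffhim) delete the last vowel and add -im.
The other patterns: stems whose second-to-last letter is 'v' add go- … -et around the stem; stems whose second-to-last letter is 'z' add -ak.
So timefh → timfhim.

timfhim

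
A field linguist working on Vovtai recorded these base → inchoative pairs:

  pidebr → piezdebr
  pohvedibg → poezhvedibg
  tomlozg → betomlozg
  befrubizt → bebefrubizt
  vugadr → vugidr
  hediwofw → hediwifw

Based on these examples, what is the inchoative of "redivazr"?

beredivazr

pohvedibg and tomlozg both end in -g yet inflect differently (poezhvedibg, betomlozg), so the final letter is not what conditions the rule; the second-to-last letter is.
"redivazr" has second-to-last letter 'z'. The stems whose second-to-last letter is 'z' (tomlozg → betomlozg, befrubizt → bebefrubizt) add the prefix be-.
So redivazr → beredivazr.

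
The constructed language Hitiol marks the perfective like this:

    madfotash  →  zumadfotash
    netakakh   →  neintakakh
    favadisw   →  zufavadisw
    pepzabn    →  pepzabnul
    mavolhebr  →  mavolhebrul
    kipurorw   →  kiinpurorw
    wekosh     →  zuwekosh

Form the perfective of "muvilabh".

muvilabhul

wekosh and netakakh both end in -h yet inflect differently (zuwekosh, neintakakh), so the final letter is not what conditions the rule; the second-to-last letter is.
"muvilabh" has second-to-last letter 'b'. The stems whose second-to-last letter is 'b' (mavolhebr → mavolhebrul, pepzabn → pepzabnul) add -ul.
So muvilabh → muvilabhul.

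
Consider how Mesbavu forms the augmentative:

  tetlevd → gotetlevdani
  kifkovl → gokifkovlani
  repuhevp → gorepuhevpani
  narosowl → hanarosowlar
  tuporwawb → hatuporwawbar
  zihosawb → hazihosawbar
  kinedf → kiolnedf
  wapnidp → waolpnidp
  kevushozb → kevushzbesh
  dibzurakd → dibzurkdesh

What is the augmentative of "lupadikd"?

kifkovl and narosowl both end in -l yet inflect differently (gokifkovlani, hanarosowlar), so the final letter is not what conditions the rule; the second-to-last letter is.
"lupadikd" has second-to-last letter 'k'. The one such stem in the data (dibzurakd → dibzurkdesh) deletes the last vowel and adds -esh (as does kevushozb), so the same rule applies.
So lupadikd → lupadkdesh.

lupadkdesh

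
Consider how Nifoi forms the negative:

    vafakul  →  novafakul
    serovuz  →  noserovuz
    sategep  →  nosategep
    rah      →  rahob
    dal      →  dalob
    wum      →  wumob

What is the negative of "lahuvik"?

vafakul and dal both end in -l yet inflect differently (novafakul, dalob), so the final letter is not what conditions the rule; the number of vowels is.
"lahuvik" has 3 vowels. The stems with 3 vowels (vafakul → novafakul, serovuz → noserovuz, sategep → nosategep) add the prefix no-.
So lahuvik → nolahuvik.

nolahuvik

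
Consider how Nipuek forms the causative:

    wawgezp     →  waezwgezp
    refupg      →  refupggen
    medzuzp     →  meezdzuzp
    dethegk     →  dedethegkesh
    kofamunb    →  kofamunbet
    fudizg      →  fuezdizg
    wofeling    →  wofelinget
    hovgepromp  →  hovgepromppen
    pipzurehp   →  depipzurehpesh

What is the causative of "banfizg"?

baeznfizg

"banfizg" has second-to-last letter 'z'. The stems whose second-to-last letter is 'z' (fudizg → fuezdizg, wawgezp → waezwgezp, medzuzp → meezdzuzp) insert -ez- after the first vowel.
So banfizg → baeznfizg.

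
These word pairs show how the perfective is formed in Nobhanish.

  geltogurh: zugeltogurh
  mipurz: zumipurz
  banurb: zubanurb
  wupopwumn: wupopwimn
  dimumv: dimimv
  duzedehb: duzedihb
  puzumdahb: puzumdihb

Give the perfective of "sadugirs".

zusadugirs

banurb and duzedehb both end in -b yet inflect differently (zubanurb, duzedihb), so the final letter is not what conditions the rule; the second-to-last letter is.
"sadugirs" has second-to-last letter 'r'. The stems whose second-to-last letter is 'r' (banurb → zubanurb, mipurz → zumipurz, geltogurh → zugeltogurh) add the prefix zu-.
So sadugirs → zusadugirs.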